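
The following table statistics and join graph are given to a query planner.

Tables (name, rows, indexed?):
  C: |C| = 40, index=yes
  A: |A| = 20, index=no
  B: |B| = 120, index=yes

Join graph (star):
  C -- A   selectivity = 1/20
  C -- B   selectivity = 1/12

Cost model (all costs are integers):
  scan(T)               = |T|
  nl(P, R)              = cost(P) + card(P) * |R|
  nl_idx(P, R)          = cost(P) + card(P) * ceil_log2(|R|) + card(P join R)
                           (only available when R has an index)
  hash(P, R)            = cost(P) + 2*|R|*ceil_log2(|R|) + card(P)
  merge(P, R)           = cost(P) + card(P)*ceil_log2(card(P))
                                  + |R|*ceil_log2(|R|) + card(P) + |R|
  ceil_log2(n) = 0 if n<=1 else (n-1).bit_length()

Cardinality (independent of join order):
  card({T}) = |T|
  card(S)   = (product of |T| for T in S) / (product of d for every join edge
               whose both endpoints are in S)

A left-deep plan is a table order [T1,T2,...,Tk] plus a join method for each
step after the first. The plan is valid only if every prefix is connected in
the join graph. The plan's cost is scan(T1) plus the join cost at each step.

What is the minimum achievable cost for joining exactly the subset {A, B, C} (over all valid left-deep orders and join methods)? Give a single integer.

Selinger DP over subsets of {A,B,C}:
  {C}: scan cost=40, card=40
  {A}: scan cost=20, card=20
  {B}: scan cost=120, card=120
  {AC}: card=40; try (C,nl_idx)→180, (A,hash)→280, (C,merge)→420, (A,merge)→440, (C,hash)→520, (C,nl)→820 …(+1); best=180 via (C,nl_idx)
  {BC}: card=400; try (C,hash)→720, (B,nl_idx)→720, (C,nl_idx)→1240, (B,merge)→1280, (C,merge)→1360, (B,hash)→1760 …(+2); best=720 via (C,hash)
  {ABC}: card=400; try (B,nl_idx)→860, (A,hash)→1320, (B,merge)→1420, (B,hash)→1900, (A,merge)→4840, (B,nl)→4980 …(+1); best=860 via (B,nl_idx)

860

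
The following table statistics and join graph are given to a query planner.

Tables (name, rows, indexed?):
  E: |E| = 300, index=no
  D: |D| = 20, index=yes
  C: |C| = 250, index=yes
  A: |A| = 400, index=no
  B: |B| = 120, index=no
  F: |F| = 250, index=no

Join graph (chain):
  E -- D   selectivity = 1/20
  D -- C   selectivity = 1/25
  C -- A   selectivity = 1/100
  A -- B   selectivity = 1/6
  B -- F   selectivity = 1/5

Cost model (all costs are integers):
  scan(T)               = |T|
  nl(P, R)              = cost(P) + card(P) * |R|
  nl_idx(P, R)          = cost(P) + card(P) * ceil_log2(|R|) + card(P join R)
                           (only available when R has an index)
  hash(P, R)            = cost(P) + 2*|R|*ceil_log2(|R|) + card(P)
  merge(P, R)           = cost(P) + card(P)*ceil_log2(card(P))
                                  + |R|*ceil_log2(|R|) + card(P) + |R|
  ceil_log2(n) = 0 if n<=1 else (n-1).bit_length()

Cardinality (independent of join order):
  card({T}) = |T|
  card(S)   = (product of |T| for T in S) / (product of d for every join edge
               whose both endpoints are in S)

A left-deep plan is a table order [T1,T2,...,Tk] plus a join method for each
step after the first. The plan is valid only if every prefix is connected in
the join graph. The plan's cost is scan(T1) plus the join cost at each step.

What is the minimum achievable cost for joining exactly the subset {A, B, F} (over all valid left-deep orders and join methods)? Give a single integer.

14480

Selinger DP over subsets of {A,B,F}:
  {A}: scan cost=400, card=400
  {B}: scan cost=120, card=120
  {F}: scan cost=250, card=250
  {AB}: card=8000; try (B,hash)→2480, (A,merge)→5080, (B,merge)→5360, (A,hash)→7440, (A,nl)→48120, (B,nl)→48400; best=2480 via (B,hash)
  {BF}: card=6000; try (B,hash)→2180, (F,merge)→3330, (B,merge)→3460, (F,hash)→4240, (F,nl)→30120, (B,nl)→30250; best=2180 via (B,hash)
  {ABF}: card=400000; try (F,hash)→14480, (A,hash)→15380, (A,merge)→90180, (F,merge)→116730, (F,nl)→2002480, (A,nl)→2402180; best=14480 via (F,hash)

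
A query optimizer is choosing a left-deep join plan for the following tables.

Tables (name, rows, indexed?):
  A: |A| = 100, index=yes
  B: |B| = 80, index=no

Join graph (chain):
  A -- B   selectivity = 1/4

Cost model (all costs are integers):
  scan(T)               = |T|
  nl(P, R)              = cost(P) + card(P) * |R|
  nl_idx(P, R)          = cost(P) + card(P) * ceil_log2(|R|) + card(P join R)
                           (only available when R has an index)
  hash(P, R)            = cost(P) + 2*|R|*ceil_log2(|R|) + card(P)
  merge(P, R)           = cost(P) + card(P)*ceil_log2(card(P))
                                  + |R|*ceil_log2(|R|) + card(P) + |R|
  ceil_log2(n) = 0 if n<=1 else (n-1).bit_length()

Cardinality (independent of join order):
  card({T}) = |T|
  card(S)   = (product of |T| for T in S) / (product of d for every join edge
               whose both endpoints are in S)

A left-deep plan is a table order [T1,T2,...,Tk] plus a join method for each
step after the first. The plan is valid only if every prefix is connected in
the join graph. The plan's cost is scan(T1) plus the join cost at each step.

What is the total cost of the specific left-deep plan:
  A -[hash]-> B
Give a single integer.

step 1: scan A: cost=100, card=100
step 2: join B via hash
    card(P join B) = 100*80/(4) = 2000
    cost = 100 + 2*80*7 + 100 = 1320

1320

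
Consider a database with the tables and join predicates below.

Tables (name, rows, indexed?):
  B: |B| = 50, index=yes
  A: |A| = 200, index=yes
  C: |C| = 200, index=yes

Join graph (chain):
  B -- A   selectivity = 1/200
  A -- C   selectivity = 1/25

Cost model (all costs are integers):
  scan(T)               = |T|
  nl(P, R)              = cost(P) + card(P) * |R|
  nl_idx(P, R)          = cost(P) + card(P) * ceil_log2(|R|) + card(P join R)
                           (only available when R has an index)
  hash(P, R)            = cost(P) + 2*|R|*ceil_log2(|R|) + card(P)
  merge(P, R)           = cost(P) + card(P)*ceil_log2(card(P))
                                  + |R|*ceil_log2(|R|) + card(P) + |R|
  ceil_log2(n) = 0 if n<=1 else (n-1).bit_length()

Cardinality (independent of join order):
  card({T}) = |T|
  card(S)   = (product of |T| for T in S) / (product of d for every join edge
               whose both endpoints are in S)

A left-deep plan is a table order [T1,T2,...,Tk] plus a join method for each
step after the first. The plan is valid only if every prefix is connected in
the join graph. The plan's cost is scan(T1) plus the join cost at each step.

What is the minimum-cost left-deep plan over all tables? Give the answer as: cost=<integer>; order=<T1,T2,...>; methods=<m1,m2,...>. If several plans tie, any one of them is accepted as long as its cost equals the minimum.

Selinger DP (subsets sized 1..n):
  {B}: scan cost=50, card=50
  {A}: scan cost=200, card=200
  {C}: scan cost=200, card=200
  {AB}: card=50; try (A,nl_idx)→500, (B,hash)→1000, (B,nl_idx)→1450, (A,merge)→2200, (B,merge)→2350, (A,hash)→3300 …(+2); best=500 via (A,nl_idx)
  {AC}: card=1600; try (C,nl_idx)→3400, (A,nl_idx)→3400, (C,hash)→3600, (A,hash)→3600, (C,merge)→3800, (A,merge)→3800 …(+2); best=3400 via (C,nl_idx)
  {ABC}: card=400; try (C,nl_idx)→1300, (C,merge)→2650, (C,hash)→3750, (B,hash)→5600, (C,nl)→10500, (B,nl_idx)→13400 …(+2); best=1300 via (C,nl_idx)

cost=1300; order=B,A,C; methods=nl_idx,nl_idx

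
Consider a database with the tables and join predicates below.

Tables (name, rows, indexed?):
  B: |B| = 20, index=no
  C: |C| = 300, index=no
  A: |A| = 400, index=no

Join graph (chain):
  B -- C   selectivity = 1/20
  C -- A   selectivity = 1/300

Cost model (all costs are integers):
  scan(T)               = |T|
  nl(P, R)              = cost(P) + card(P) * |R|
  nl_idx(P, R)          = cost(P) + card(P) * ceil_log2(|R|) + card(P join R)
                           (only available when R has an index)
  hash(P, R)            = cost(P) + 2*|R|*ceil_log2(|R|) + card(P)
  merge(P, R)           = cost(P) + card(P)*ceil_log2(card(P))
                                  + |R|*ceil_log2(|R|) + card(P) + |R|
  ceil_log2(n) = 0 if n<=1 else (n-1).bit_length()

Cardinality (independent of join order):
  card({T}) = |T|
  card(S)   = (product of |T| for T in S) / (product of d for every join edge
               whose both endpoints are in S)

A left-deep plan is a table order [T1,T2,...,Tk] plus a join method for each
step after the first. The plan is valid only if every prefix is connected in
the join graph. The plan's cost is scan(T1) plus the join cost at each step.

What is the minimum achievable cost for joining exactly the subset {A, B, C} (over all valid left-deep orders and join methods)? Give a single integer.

6800

Selinger DP over subsets of {A,B,C}:
  {B}: scan cost=20, card=20
  {C}: scan cost=300, card=300
  {A}: scan cost=400, card=400
  {BC}: card=300; try (B,hash)→800, (C,merge)→3140, (B,merge)→3420, (C,hash)→5440, (C,nl)→6020, (B,nl)→6300; best=800 via (B,hash)
  {AC}: card=400; try (C,hash)→6200, (A,merge)→7300, (C,merge)→7400, (A,hash)→7800, (A,nl)→120300, (C,nl)→120400; best=6200 via (C,hash)
  {ABC}: card=400; try (B,hash)→6800, (A,merge)→7800, (A,hash)→8300, (B,merge)→10320, (B,nl)→14200, (A,nl)→120800; best=6800 via (B,hash)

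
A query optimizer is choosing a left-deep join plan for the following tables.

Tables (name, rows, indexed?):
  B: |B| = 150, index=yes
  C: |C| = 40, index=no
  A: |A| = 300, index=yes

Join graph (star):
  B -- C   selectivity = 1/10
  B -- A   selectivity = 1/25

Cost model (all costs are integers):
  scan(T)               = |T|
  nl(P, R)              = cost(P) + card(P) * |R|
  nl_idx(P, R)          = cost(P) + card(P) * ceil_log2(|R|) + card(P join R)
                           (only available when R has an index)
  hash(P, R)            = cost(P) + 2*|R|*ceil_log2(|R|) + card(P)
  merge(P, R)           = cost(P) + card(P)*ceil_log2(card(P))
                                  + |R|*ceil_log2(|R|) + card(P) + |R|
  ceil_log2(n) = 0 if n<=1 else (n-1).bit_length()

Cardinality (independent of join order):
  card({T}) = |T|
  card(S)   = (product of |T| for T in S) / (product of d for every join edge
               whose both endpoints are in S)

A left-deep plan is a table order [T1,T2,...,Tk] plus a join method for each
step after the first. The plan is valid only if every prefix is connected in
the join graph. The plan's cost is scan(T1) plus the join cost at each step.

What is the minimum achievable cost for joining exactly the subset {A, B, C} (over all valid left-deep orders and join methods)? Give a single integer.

Selinger DP over subsets of {A,B,C}:
  {B}: scan cost=150, card=150
  {C}: scan cost=40, card=40
  {A}: scan cost=300, card=300
  {BC}: card=600; try (C,hash)→780, (B,nl_idx)→960, (B,merge)→1670, (C,merge)→1780, (B,hash)→2480, (B,nl)→6040 …(+1); best=780 via (C,hash)
  {AB}: card=1800; try (B,hash)→3000, (A,nl_idx)→3300, (B,nl_idx)→4500, (A,merge)→4500, (B,merge)→4650, (A,hash)→5700 …(+2); best=3000 via (B,hash)
  {ABC}: card=7200; try (C,hash)→5280, (A,hash)→6780, (A,merge)→10380, (A,nl_idx)→13380, (C,merge)→24880, (C,nl)→75000 …(+1); best=5280 via (C,hash)

5280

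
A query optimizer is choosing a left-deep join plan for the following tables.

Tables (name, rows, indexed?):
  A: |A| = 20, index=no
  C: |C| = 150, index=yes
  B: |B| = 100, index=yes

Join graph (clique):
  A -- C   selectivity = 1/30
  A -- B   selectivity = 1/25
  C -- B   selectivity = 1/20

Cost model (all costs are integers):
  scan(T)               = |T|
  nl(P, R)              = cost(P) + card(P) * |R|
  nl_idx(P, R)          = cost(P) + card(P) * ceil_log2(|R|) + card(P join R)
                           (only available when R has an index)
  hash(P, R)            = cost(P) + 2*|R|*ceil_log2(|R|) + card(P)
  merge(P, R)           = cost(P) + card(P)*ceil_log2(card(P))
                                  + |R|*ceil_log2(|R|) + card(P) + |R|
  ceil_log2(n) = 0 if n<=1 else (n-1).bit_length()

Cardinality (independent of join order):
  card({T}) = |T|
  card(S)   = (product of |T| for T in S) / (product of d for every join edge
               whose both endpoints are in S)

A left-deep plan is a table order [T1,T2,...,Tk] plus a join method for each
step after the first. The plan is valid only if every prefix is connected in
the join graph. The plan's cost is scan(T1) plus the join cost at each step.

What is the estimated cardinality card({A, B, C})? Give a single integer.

Tables in S: A(20), B(100), C(150)
Edges inside S: A-C(d=30), A-B(d=25), C-B(d=20)
numerator = 20 * 100 * 150 = 300000
denominator = 30 * 25 * 20 = 15000
card(S) = 300000 / 15000 = 20

20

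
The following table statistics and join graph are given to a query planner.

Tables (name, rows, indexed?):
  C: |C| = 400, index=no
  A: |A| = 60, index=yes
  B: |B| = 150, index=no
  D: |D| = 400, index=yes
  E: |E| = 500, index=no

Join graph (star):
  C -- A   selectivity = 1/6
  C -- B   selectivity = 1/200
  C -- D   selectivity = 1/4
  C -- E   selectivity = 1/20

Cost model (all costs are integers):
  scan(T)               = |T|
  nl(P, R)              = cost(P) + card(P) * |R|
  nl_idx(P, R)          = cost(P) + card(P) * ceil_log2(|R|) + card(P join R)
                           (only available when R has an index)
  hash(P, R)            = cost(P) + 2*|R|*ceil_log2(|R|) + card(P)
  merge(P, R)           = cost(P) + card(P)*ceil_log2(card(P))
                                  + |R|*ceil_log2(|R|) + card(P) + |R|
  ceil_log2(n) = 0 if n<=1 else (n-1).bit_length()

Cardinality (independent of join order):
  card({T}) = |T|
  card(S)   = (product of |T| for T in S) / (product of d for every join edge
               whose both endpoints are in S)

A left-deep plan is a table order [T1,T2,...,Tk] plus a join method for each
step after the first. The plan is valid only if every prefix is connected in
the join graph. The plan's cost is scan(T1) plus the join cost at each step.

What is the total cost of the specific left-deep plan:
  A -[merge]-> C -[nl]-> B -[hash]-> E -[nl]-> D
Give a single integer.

30616480

step 1: scan A: cost=60, card=60
step 2: join C via merge
    card(P join C) = 60*400/(6) = 4000
    cost = 60 + 60*6 + 400*9 + 60 + 400 = 4480
step 3: join B via nl
    card(P join B) = 4000*150/(200) = 3000
    cost = 4480 + 4000*150 = 604480
step 4: join E via hash
    card(P join E) = 3000*500/(20) = 75000
    cost = 604480 + 2*500*9 + 3000 = 616480
step 5: join D via nl
    card(P join D) = 75000*400/(4) = 7500000
    cost = 616480 + 75000*400 = 30616480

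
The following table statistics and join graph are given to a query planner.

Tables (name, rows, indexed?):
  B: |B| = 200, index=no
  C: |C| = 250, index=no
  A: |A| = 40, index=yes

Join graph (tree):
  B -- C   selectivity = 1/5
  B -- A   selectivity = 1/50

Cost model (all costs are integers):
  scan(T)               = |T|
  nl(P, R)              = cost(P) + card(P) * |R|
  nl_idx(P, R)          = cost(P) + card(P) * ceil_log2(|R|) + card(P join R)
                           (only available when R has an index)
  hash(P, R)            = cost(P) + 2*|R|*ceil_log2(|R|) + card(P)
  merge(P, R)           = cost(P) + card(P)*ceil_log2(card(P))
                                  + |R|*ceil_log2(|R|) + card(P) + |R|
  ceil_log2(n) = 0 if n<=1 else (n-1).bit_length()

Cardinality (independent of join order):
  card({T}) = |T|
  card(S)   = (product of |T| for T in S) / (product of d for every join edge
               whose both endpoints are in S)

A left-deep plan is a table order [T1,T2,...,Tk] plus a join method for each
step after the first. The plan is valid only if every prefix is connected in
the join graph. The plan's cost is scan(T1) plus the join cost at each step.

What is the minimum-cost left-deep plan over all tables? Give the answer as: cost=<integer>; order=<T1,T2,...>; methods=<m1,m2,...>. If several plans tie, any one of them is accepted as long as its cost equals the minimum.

Selinger DP (subsets sized 1..n):
  {B}: scan cost=200, card=200
  {C}: scan cost=250, card=250
  {A}: scan cost=40, card=40
  {BC}: card=10000; try (B,hash)→3700, (C,merge)→4250, (B,merge)→4300, (C,hash)→4400, (C,nl)→50200, (B,nl)→50250; best=3700 via (B,hash)
  {AB}: card=160; try (A,hash)→880, (A,nl_idx)→1560, (B,merge)→2120, (A,merge)→2280, (B,hash)→3280, (B,nl)→8040 …(+1); best=880 via (A,hash)
  {ABC}: card=8000; try (C,merge)→4570, (C,hash)→5040, (A,hash)→14180, (C,nl)→40880, (A,nl_idx)→71700, (A,merge)→153980 …(+1); best=4570 via (C,merge)

cost=4570; order=B,A,C; methods=hash,merge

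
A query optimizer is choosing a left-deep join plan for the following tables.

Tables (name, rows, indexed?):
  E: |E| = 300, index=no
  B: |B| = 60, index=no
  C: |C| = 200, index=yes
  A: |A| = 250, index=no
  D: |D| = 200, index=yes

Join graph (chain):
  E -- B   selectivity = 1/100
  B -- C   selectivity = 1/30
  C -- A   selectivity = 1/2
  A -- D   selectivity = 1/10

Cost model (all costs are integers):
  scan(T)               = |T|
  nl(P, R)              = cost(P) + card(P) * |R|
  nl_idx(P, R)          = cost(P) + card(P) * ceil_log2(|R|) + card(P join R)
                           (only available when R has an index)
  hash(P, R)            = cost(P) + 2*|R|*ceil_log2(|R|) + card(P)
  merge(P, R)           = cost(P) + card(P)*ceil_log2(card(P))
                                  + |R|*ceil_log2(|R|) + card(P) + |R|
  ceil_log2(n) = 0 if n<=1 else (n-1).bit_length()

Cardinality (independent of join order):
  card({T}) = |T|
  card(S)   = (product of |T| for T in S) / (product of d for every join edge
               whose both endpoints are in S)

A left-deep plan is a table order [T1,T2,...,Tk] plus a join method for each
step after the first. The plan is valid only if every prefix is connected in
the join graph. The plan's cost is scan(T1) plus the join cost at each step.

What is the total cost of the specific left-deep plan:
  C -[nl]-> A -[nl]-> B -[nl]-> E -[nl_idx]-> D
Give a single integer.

step 1: scan C: cost=200, card=200
step 2: join A via nl
    card(P join A) = 200*250/(2) = 25000
    cost = 200 + 200*250 = 50200
step 3: join B via nl
    card(P join B) = 25000*60/(30) = 50000
    cost = 50200 + 25000*60 = 1550200
step 4: join E via nl
    card(P join E) = 50000*300/(100) = 150000
    cost = 1550200 + 50000*300 = 16550200
step 5: join D via nl_idx
    card(P join D) = 150000*200/(10) = 3000000
    cost = 16550200 + 150000*8 + 3000000 = 20750200

20750200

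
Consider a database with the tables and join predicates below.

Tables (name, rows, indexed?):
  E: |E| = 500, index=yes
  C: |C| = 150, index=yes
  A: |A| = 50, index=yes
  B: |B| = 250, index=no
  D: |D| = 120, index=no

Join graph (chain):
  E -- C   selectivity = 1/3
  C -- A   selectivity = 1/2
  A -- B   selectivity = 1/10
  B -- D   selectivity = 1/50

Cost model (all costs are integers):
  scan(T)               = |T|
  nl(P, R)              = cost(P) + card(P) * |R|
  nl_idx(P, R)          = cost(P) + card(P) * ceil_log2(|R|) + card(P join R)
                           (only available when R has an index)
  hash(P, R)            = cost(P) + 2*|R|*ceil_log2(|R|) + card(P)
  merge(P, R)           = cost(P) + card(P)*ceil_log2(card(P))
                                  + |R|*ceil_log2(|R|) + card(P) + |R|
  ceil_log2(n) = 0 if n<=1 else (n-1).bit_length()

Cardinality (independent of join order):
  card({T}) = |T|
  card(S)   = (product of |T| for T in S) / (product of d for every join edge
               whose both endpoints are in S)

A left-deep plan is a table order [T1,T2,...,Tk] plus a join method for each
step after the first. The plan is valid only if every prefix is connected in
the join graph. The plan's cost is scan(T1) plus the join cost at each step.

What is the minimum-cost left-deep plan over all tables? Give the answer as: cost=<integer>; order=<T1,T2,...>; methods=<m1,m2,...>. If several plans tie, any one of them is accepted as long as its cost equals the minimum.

cost=242780; order=B,D,A,C,E; methods=hash,hash,hash,hash

Selinger DP (subsets sized 1..n):
  {E}: scan cost=500, card=500
  {C}: scan cost=150, card=150
  {A}: scan cost=50, card=50
  {B}: scan cost=250, card=250
  {D}: scan cost=120, card=120
  {CE}: card=25000; try (C,hash)→3400, (E,merge)→6500, (C,merge)→6850, (E,hash)→9300, (E,nl_idx)→26500, (C,nl_idx)→29500 …(+2); best=3400 via (C,hash)
  {AC}: card=3750; try (A,hash)→900, (C,merge)→1750, (A,merge)→1850, (C,hash)→2500, (C,nl_idx)→4200, (A,nl_idx)→4800 …(+2); best=900 via (A,hash)
  {AB}: card=1250; try (A,hash)→1100, (B,merge)→2650, (A,merge)→2850, (A,nl_idx)→3000, (B,hash)→4100, (B,nl)→12550 …(+1); best=1100 via (A,hash)
  {BD}: card=600; try (D,hash)→2180, (B,merge)→3330, (D,merge)→3460, (B,hash)→4240, (B,nl)→30120, (D,nl)→30250; best=2180 via (D,hash)
  {ACE}: card=625000; try (E,hash)→13650, (A,hash)→29000, (E,merge)→54650, (A,merge)→403750, (E,nl_idx)→659650, (A,nl_idx)→778400 …(+2); best=13650 via (E,hash)
  {ABC}: card=93750; try (C,hash)→4750, (B,hash)→8650, (C,merge)→17450, (B,merge)→51900, (C,nl_idx)→104850, (C,nl)→188600 …(+1); best=4750 via (C,hash)
  {ABD}: card=3000; try (A,hash)→3380, (D,hash)→4030, (A,nl_idx)→8780, (A,merge)→9130, (D,merge)→17060, (A,nl)→32180 …(+1); best=3380 via (A,hash)
  {ABCE}: card=15625000; try (E,hash)→107500, (B,hash)→642650, (E,merge)→1697250, (B,merge)→13140900, (E,nl_idx)→16473500, (E,nl)→46879750 …(+1); best=107500 via (E,hash)
  {ABCD}: card=225000; try (C,hash)→8780, (C,merge)→43730, (D,hash)→100180, (C,nl_idx)→252380, (C,nl)→453380, (D,merge)→1693210 …(+1); best=8780 via (C,hash)
  {ABCDE}: card=37500000; try (E,hash)→242780, (E,merge)→4288780, (D,hash)→15734180, (E,nl_idx)→39533780, (E,nl)→112508780, (D,merge)→390733460 …(+1); best=242780 via (E,hash)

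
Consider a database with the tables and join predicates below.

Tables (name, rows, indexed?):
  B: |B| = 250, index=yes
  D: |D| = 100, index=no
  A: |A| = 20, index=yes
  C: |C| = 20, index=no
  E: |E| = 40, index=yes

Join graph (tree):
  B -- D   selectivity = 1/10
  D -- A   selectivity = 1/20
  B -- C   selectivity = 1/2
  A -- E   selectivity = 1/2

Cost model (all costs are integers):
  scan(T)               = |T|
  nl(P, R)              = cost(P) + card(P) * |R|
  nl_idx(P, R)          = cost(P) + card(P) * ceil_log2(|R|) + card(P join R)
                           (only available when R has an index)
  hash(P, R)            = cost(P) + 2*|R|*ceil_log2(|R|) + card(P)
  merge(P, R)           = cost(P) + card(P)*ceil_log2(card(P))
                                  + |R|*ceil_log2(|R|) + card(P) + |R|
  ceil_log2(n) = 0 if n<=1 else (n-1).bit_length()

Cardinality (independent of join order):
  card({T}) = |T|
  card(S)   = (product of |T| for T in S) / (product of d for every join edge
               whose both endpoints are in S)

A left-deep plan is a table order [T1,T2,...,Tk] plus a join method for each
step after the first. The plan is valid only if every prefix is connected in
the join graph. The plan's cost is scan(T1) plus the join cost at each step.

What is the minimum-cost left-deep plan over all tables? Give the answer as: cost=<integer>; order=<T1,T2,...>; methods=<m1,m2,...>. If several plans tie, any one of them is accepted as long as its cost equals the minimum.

Selinger DP (subsets sized 1..n):
  {B}: scan cost=250, card=250
  {D}: scan cost=100, card=100
  {A}: scan cost=20, card=20
  {C}: scan cost=20, card=20
  {E}: scan cost=40, card=40
  {BD}: card=2500; try (D,hash)→1900, (B,merge)→3150, (D,merge)→3300, (B,nl_idx)→3400, (B,hash)→4200, (B,nl)→25100 …(+1); best=1900 via (D,hash)
  {BC}: card=2500; try (C,hash)→700, (B,merge)→2390, (C,merge)→2620, (B,nl_idx)→2680, (B,hash)→4040, (B,nl)→5020 …(+1); best=700 via (C,hash)
  {AD}: card=100; try (A,hash)→400, (A,nl_idx)→700, (D,merge)→940, (A,merge)→1020, (D,hash)→1440, (D,nl)→2020 …(+1); best=400 via (A,hash)
  {AE}: card=400; try (A,hash)→280, (E,merge)→420, (A,merge)→440, (E,hash)→520, (E,nl_idx)→540, (A,nl_idx)→640 …(+2); best=280 via (A,hash)
  {ABD}: card=2500; try (B,merge)→3450, (B,nl_idx)→3700, (B,hash)→4500, (A,hash)→4600, (A,nl_idx)→16900, (B,nl)→25400 …(+2); best=3450 via (B,merge)
  {BCD}: card=25000; try (D,hash)→4600, (C,hash)→4600, (D,merge)→34000, (C,merge)→34520, (C,nl)→51900, (D,nl)→250700; best=4600 via (D,hash)
  {ADE}: card=2000; try (E,hash)→980, (E,merge)→1480, (D,hash)→2080, (E,nl_idx)→3000, (E,nl)→4400, (D,merge)→5080 …(+1); best=980 via (E,hash)
  {ABCD}: card=25000; try (C,hash)→6150, (A,hash)→29800, (C,merge)→36070, (C,nl)→53450, (A,nl_idx)→154600, (A,merge)→404720 …(+1); best=6150 via (C,hash)
  {ABDE}: card=50000; try (E,hash)→6430, (B,hash)→6980, (B,merge)→27230, (E,merge)→36230, (B,nl_idx)→66980, (E,nl_idx)→68450 …(+2); best=6430 via (E,hash)
  {ABCDE}: card=500000; try (E,hash)→31630, (C,hash)→56630, (E,merge)→406430, (E,nl_idx)→656150, (C,merge)→856550, (E,nl)→1006150 …(+1); best=31630 via (E,hash)

cost=31630; order=D,A,B,C,E; methods=hash,merge,hash,hash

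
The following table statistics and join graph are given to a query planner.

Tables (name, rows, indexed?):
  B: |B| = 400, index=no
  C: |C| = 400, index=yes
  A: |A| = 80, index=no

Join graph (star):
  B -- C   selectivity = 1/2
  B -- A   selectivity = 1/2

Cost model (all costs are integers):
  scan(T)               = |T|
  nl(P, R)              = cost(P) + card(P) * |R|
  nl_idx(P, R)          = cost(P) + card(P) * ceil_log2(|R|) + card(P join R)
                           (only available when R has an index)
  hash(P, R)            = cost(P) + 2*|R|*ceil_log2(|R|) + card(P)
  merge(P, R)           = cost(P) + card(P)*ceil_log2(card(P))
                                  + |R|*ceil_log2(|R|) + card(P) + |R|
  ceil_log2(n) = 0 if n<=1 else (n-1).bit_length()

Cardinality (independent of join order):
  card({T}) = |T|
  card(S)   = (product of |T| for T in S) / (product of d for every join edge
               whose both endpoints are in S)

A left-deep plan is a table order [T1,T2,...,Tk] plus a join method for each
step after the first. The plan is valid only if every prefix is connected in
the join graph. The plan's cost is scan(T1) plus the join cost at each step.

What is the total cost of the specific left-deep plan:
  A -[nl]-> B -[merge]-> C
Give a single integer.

276080

step 1: scan A: cost=80, card=80
step 2: join B via nl
    card(P join B) = 80*400/(2) = 16000
    cost = 80 + 80*400 = 32080
step 3: join C via merge
    card(P join C) = 16000*400/(2) = 3200000
    cost = 32080 + 16000*14 + 400*9 + 16000 + 400 = 276080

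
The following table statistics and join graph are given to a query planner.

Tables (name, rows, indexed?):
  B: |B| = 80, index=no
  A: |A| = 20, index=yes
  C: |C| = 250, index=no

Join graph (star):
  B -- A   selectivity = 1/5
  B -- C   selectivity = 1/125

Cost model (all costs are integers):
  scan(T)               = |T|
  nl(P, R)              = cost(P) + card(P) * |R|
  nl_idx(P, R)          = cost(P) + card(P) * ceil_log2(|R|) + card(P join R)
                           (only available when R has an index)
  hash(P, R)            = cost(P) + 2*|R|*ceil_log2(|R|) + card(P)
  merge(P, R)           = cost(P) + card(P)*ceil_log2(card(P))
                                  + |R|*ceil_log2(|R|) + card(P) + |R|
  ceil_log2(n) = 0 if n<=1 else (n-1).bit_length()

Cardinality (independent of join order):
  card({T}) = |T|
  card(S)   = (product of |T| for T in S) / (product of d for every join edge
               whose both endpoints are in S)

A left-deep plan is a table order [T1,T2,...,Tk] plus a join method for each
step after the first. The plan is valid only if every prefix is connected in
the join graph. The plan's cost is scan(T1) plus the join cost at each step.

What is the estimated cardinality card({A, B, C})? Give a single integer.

640

Tables in S: A(20), B(80), C(250)
Edges inside S: B-A(d=5), B-C(d=125)
numerator = 20 * 80 * 250 = 400000
denominator = 5 * 125 = 625
card(S) = 400000 / 625 = 640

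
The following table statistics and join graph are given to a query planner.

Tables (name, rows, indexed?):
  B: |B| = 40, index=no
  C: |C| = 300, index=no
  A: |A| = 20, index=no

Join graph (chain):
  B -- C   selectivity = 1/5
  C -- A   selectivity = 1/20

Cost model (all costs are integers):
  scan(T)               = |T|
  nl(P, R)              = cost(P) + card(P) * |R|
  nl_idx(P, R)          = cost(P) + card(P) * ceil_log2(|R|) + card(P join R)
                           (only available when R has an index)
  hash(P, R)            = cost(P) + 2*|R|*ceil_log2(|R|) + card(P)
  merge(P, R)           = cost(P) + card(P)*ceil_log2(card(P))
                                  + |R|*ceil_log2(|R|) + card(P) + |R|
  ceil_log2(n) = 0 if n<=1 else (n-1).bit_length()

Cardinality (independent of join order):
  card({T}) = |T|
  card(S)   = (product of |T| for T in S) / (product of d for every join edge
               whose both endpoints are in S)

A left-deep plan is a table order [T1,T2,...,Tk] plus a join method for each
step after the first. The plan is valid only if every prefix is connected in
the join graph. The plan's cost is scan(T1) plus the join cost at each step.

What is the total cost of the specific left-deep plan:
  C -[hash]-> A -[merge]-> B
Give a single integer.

4080

step 1: scan C: cost=300, card=300
step 2: join A via hash
    card(P join A) = 300*20/(20) = 300
    cost = 300 + 2*20*5 + 300 = 800
step 3: join B via merge
    card(P join B) = 300*40/(5) = 2400
    cost = 800 + 300*9 + 40*6 + 300 + 40 = 4080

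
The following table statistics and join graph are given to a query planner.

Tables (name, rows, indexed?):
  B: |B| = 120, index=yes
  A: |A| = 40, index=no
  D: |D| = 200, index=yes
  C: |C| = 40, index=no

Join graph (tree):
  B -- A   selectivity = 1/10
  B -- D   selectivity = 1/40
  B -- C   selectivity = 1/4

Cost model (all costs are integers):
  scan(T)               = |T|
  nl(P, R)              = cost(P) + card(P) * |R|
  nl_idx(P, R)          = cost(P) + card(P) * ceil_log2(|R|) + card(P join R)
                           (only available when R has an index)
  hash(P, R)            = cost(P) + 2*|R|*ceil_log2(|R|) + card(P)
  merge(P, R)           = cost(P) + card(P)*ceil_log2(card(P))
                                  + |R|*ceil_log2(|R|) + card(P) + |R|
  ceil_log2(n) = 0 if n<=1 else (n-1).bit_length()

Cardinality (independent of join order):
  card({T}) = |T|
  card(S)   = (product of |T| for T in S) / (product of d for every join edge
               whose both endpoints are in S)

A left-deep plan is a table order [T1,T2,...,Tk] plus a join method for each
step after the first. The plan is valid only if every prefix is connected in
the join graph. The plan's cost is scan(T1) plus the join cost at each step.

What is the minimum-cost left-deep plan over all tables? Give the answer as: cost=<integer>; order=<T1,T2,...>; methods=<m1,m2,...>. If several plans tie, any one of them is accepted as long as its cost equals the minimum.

cost=5640; order=B,D,A,C; methods=nl_idx,hash,hash

Selinger DP (subsets sized 1..n):
  {B}: scan cost=120, card=120
  {A}: scan cost=40, card=40
  {D}: scan cost=200, card=200
  {C}: scan cost=40, card=40
  {AB}: card=480; try (A,hash)→720, (B,nl_idx)→800, (B,merge)→1280, (A,merge)→1360, (B,hash)→1760, (B,nl)→4840 …(+1); best=720 via (A,hash)
  {BD}: card=600; try (D,nl_idx)→1680, (B,hash)→2080, (B,nl_idx)→2200, (D,merge)→2880, (B,merge)→2960, (D,hash)→3440 …(+2); best=1680 via (D,nl_idx)
  {BC}: card=1200; try (C,hash)→720, (B,merge)→1280, (C,merge)→1360, (B,nl_idx)→1520, (B,hash)→1760, (B,nl)→4840 …(+1); best=720 via (C,hash)
  {ABD}: card=2400; try (A,hash)→2760, (D,hash)→4400, (D,nl_idx)→6960, (D,merge)→7320, (A,merge)→8560, (A,nl)→25680 …(+1); best=2760 via (A,hash)
  {ABC}: card=4800; try (C,hash)→1680, (A,hash)→2400, (C,merge)→5800, (A,merge)→15400, (C,nl)→19920, (A,nl)→48720; best=1680 via (C,hash)
  {BCD}: card=6000; try (C,hash)→2760, (D,hash)→5120, (C,merge)→8560, (D,nl_idx)→16320, (D,merge)→16920, (C,nl)→25680 …(+1); best=2760 via (C,hash)
  {ABCD}: card=24000; try (C,hash)→5640, (A,hash)→9240, (D,hash)→9680, (C,merge)→34240, (D,nl_idx)→64080, (D,merge)→70680 …(+4); best=5640 via (C,hash)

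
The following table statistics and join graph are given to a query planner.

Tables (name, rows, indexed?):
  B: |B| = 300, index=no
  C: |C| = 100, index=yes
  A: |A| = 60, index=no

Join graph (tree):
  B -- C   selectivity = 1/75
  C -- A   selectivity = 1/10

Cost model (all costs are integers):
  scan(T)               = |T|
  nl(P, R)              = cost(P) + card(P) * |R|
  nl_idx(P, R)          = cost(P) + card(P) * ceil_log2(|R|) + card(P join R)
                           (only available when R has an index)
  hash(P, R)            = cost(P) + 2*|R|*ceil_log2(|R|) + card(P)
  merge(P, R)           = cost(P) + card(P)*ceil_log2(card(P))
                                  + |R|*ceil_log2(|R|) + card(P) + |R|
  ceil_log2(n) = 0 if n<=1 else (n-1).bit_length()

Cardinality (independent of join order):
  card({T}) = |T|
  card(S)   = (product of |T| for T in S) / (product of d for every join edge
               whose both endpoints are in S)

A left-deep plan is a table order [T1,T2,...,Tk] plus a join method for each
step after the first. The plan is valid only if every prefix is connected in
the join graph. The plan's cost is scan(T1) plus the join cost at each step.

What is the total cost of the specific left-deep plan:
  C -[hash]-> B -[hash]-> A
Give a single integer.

step 1: scan C: cost=100, card=100
step 2: join B via hash
    card(P join B) = 100*300/(75) = 400
    cost = 100 + 2*300*9 + 100 = 5600
step 3: join A via hash
    card(P join A) = 400*60/(10) = 2400
    cost = 5600 + 2*60*6 + 400 = 6720

6720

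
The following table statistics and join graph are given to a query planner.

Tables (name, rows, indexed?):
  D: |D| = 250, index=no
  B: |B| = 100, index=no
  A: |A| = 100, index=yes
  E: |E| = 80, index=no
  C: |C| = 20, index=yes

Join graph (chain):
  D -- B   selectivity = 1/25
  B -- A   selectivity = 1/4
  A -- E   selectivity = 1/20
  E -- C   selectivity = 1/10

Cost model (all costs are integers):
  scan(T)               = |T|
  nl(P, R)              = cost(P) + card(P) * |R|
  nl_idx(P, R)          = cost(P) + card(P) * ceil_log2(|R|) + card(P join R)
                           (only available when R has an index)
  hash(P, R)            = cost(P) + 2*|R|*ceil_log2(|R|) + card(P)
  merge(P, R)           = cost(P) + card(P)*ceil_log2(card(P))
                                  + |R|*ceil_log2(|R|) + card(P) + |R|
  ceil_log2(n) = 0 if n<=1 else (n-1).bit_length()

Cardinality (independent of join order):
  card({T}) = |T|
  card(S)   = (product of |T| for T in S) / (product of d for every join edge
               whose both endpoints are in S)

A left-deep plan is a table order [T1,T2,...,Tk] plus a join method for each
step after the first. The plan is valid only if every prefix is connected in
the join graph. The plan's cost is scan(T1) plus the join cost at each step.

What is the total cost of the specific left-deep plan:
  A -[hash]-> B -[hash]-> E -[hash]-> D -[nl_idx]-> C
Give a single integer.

step 1: scan A: cost=100, card=100
step 2: join B via hash
    card(P join B) = 100*100/(4) = 2500
    cost = 100 + 2*100*7 + 100 = 1600
step 3: join E via hash
    card(P join E) = 2500*80/(20) = 10000
    cost = 1600 + 2*80*7 + 2500 = 5220
step 4: join D via hash
    card(P join D) = 10000*250/(25) = 100000
    cost = 5220 + 2*250*8 + 10000 = 19220
step 5: join C via nl_idx
    card(P join C) = 100000*20/(10) = 200000
    cost = 19220 + 100000*5 + 200000 = 719220

719220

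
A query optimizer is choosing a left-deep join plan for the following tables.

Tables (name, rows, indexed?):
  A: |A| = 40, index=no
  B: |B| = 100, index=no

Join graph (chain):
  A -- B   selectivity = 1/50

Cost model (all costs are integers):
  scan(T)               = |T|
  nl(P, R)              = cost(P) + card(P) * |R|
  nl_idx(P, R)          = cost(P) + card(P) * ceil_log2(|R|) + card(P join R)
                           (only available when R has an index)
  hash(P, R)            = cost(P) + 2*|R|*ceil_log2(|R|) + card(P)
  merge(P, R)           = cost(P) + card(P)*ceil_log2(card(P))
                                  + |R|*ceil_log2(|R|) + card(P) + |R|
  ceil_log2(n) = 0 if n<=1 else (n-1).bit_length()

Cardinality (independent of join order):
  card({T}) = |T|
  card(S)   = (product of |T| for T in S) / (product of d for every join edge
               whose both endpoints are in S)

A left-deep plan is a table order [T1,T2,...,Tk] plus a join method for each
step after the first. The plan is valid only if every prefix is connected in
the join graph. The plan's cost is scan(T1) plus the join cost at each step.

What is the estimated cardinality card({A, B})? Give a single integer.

80

Tables in S: A(40), B(100)
Edges inside S: A-B(d=50)
numerator = 40 * 100 = 4000
denominator = 50 = 50
card(S) = 4000 / 50 = 80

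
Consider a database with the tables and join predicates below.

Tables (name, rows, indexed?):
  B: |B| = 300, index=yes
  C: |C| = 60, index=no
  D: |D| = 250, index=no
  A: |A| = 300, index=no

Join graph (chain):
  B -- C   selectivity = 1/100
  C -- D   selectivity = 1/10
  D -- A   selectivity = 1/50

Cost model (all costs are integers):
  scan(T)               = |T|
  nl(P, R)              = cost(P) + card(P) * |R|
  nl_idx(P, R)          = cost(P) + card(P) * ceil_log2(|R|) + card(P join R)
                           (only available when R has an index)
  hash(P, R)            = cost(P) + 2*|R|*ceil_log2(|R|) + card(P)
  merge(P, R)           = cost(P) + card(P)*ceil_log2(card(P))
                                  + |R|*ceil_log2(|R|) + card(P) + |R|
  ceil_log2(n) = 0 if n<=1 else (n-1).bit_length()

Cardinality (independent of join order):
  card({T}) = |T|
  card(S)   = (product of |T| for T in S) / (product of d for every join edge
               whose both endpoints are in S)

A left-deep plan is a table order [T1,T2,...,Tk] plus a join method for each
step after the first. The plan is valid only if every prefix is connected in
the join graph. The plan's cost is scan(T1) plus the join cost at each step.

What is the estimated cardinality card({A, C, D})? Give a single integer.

9000

Tables in S: A(300), C(60), D(250)
Edges inside S: C-D(d=10), D-A(d=50)
numerator = 300 * 60 * 250 = 4500000
denominator = 10 * 50 = 500
card(S) = 4500000 / 500 = 9000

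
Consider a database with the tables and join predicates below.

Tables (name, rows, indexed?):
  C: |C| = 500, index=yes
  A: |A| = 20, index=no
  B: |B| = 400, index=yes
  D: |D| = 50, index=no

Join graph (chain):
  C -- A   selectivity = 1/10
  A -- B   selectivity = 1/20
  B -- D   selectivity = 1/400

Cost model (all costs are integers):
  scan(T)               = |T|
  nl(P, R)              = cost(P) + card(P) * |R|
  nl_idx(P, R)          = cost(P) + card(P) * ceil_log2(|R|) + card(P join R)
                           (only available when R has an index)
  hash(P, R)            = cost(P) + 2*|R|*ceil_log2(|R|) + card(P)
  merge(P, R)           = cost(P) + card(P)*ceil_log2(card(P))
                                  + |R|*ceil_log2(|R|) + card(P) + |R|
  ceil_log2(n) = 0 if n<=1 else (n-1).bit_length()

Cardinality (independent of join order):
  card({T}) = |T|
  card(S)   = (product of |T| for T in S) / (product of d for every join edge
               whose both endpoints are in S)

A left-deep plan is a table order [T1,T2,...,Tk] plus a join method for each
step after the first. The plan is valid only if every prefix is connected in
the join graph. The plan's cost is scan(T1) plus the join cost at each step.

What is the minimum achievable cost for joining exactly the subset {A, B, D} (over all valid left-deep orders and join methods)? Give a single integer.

800

Selinger DP over subsets of {A,B,D}:
  {A}: scan cost=20, card=20
  {B}: scan cost=400, card=400
  {D}: scan cost=50, card=50
  {AB}: card=400; try (B,nl_idx)→600, (A,hash)→1000, (B,merge)→4140, (A,merge)→4520, (B,hash)→7240, (B,nl)→8020 …(+1); best=600 via (B,nl_idx)
  {BD}: card=50; try (B,nl_idx)→550, (D,hash)→1400, (B,merge)→4400, (D,merge)→4750, (B,hash)→7300, (B,nl)→20050 …(+1); best=550 via (B,nl_idx)
  {ABD}: card=50; try (A,hash)→800, (A,merge)→1020, (A,nl)→1550, (D,hash)→1600, (D,merge)→4950, (D,nl)→20600; best=800 via (A,hash)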